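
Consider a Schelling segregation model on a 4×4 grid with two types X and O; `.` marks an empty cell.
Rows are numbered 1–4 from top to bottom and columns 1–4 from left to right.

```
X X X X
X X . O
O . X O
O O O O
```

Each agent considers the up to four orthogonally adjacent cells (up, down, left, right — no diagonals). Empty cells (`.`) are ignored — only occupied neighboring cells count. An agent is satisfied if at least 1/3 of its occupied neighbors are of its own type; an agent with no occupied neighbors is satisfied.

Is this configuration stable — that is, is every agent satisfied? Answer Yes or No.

No

Row 1: (1,1)X 2/2 ✓ · (1,2)X 3/3 ✓ · (1,3)X 2/2 ✓ · (1,4)X 1/2 ✓
Row 2: (2,1)X 2/3 ✓ · (2,2)X 2/2 ✓ · (2,4)O 1/2 ✓
Row 3: (3,1)O 1/2 ✓ · (3,3)X 0/2 ✗ · (3,4)O 2/3 ✓
Row 4: (4,1)O 2/2 ✓ · (4,2)O 2/2 ✓ · (4,3)O 2/3 ✓ · (4,4)O 2/2 ✓
For instance (3,3) has only 0/2 same-type neighbors, below 1/3.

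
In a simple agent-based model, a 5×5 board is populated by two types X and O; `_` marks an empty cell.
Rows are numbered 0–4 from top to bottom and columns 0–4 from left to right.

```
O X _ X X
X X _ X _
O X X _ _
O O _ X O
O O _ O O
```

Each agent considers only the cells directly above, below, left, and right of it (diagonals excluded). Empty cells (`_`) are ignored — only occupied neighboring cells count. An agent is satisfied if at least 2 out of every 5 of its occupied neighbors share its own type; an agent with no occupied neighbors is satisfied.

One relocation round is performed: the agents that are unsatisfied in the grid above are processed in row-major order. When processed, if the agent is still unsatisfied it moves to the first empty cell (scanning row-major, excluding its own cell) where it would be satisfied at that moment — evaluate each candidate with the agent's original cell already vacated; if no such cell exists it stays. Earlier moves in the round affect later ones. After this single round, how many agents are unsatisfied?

Initially unsatisfied (in order): (0,0), (1,0), (2,0), (3,3).
  (0,0) → (2,4).
  (1,0): now satisfied by earlier moves; stays.
  (2,0) → (4,2).
  (3,3) → (0,0).
Resulting grid:
X X _ X X
X X _ X _
_ X X _ O
O O _ _ O
O O O O O
All satisfied now.

0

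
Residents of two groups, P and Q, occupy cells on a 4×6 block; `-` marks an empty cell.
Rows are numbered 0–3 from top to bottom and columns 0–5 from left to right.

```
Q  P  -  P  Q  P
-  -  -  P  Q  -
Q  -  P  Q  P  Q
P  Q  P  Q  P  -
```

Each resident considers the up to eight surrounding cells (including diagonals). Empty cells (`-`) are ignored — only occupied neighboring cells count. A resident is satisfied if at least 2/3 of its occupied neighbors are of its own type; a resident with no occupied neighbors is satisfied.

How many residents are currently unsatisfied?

(0,0)Q 0/1 unhappy
(0,1)P 0/1 unhappy
(0,3)P 1/3 unhappy
(0,4)Q 1/4 unhappy
(0,5)P 0/2 unhappy
(1,3)P 3/6 unhappy
(1,4)Q 3/7 unhappy
(2,0)Q 1/2 unhappy
(2,2)P 2/5 unhappy
(2,3)Q 2/7 unhappy
(2,4)P 2/6 unhappy
(2,5)Q 1/3 unhappy
(3,0)P 0/2 unhappy
(3,1)Q 1/4 unhappy
(3,2)P 1/4 unhappy
(3,3)Q 1/5 unhappy
(3,4)P 1/4 unhappy
Unsatisfied: (0,0), (0,1), (0,3), (0,4), (0,5), (1,3), (1,4), (2,0), (2,2), (2,3), (2,4), (2,5), (3,0), (3,1), (3,2), (3,3), (3,4) — 17 in total.

17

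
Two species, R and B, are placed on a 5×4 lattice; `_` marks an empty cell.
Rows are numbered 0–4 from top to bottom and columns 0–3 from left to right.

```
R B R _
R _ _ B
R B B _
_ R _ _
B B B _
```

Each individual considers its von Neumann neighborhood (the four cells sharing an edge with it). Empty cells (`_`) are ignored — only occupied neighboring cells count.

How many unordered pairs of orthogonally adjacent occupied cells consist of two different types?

Scan each occupied cell's neighbors to the right and below so each pair is counted once.
Row 0: R(0,0)–B(0,1)≠ R(0,0)–R(1,0)= B(0,1)–R(0,2)≠  → 2/3 unlike.
Row 1: R(1,0)–R(2,0)=  → 0/1 unlike.
Row 2: R(2,0)–B(2,1)≠ B(2,1)–B(2,2)= B(2,1)–R(3,1)≠  → 2/3 unlike.
Row 3: R(3,1)–B(4,1)≠  → 1/1 unlike.
Row 4: B(4,0)–B(4,1)= B(4,1)–B(4,2)=  → 0/2 unlike.
Total adjacent occupied pairs: 10; unlike-type pairs: 5.

5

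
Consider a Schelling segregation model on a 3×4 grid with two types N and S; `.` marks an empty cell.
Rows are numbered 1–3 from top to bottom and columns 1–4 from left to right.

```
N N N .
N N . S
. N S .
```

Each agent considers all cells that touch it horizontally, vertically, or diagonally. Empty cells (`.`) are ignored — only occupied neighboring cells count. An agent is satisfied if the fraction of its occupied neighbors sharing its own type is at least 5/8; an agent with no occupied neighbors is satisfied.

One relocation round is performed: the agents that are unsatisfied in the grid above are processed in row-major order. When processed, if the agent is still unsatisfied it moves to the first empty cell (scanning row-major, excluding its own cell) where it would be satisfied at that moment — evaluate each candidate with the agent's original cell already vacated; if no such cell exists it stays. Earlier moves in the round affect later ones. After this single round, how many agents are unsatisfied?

Initially unsatisfied (in order): (2,4), (3,3).
  (2,4) → (3,4).
  (3,3): no empty cell satisfies it; stays.
Resulting grid:
N N N .
N N . .
. N S S
Unsatisfied now: (3,3).

1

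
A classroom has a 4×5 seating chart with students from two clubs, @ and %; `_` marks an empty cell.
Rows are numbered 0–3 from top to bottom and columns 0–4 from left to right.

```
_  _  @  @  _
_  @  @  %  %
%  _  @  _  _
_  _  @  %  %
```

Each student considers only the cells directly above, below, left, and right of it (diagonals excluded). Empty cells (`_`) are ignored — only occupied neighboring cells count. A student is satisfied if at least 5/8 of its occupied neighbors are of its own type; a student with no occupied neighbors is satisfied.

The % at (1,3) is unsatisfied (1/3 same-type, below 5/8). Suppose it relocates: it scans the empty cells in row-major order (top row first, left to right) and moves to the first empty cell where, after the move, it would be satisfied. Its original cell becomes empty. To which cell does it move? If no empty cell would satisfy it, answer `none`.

Vacating (1,3). Empty cells in order:
  (0,0): 0/0 same-type → satisfied — stop here.

(0,0)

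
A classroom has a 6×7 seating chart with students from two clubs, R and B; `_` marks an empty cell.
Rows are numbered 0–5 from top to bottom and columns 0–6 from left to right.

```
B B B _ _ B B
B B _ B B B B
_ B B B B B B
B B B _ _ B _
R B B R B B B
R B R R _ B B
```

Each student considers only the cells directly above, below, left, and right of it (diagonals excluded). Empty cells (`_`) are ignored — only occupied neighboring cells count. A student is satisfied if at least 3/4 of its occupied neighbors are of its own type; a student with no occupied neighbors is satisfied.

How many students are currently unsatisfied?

Row 0: (0,0)B 2/2 ✓ · (0,1)B 3/3 ✓ · (0,2)B 1/1 ✓ · (0,5)B 2/2 ✓ · (0,6)B 2/2 ✓
Row 1: (1,0)B 2/2 ✓ · (1,1)B 3/3 ✓ · (1,3)B 2/2 ✓ · (1,4)B 3/3 ✓ · (1,5)B 4/4 ✓ · (1,6)B 3/3 ✓
Row 2: (2,1)B 3/3 ✓ · (2,2)B 3/3 ✓ · (2,3)B 3/3 ✓ · (2,4)B 3/3 ✓ · (2,5)B 4/4 ✓ · (2,6)B 2/2 ✓
Row 3: (3,0)B 1/2 ✗ · (3,1)B 4/4 ✓ · (3,2)B 3/3 ✓ · (3,5)B 2/2 ✓
Row 4: (4,0)R 1/3 ✗ · (4,1)B 3/4 ✓ · (4,2)B 2/4 ✗ · (4,3)R 1/3 ✗ · (4,4)B 1/2 ✗ · (4,5)B 4/4 ✓ · (4,6)B 2/2 ✓
Row 5: (5,0)R 1/2 ✗ · (5,1)B 1/3 ✗ · (5,2)R 1/3 ✗ · (5,3)R 2/2 ✓ · (5,5)B 2/2 ✓ · (5,6)B 2/2 ✓
Unsatisfied: (3,0), (4,0), (4,2), (4,3), (4,4), (5,0), (5,1), (5,2) — 8 in total.

8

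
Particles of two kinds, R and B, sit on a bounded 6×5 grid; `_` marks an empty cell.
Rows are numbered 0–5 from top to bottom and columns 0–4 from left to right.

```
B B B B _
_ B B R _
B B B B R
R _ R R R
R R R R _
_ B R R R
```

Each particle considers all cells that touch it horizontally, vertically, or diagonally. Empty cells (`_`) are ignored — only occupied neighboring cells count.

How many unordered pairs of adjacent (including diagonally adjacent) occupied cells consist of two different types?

18

Scan each occupied cell's neighbors to the right and below (and the two forward diagonals) so each pair is counted once.
Row 0: B(0,0)–B(0,1)= B(0,0)–B(1,1)= B(0,1)–B(0,2)= B(0,1)–B(1,1)= B(0,1)–B(1,2)= B(0,2)–B(0,3)= B(0,2)–B(1,2)= B(0,2)–R(1,3)≠ B(0,2)–B(1,1)= B(0,3)–R(1,3)≠ B(0,3)–B(1,2)=  → 2/11 unlike.
Row 1: B(1,1)–B(1,2)= B(1,1)–B(2,1)= B(1,1)–B(2,2)= B(1,1)–B(2,0)= B(1,2)–R(1,3)≠ B(1,2)–B(2,2)= B(1,2)–B(2,3)= B(1,2)–B(2,1)= R(1,3)–B(2,3)≠ R(1,3)–R(2,4)= R(1,3)–B(2,2)≠  → 3/11 unlike.
Row 2: B(2,0)–B(2,1)= B(2,0)–R(3,0)≠ B(2,1)–B(2,2)= B(2,1)–R(3,2)≠ B(2,1)–R(3,0)≠ B(2,2)–B(2,3)= B(2,2)–R(3,2)≠ B(2,2)–R(3,3)≠ B(2,3)–R(2,4)≠ B(2,3)–R(3,3)≠ B(2,3)–R(3,4)≠ B(2,3)–R(3,2)≠ R(2,4)–R(3,4)= R(2,4)–R(3,3)=  → 9/14 unlike.
Row 3: R(3,0)–R(4,0)= R(3,0)–R(4,1)= R(3,2)–R(3,3)= R(3,2)–R(4,2)= R(3,2)–R(4,3)= R(3,2)–R(4,1)= R(3,3)–R(3,4)= R(3,3)–R(4,3)= R(3,3)–R(4,2)= R(3,4)–R(4,3)=  → 0/10 unlike.
Row 4: R(4,0)–R(4,1)= R(4,0)–B(5,1)≠ R(4,1)–R(4,2)= R(4,1)–B(5,1)≠ R(4,1)–R(5,2)= R(4,2)–R(4,3)= R(4,2)–R(5,2)= R(4,2)–R(5,3)= R(4,2)–B(5,1)≠ R(4,3)–R(5,3)= R(4,3)–R(5,4)= R(4,3)–R(5,2)=  → 3/12 unlike.
Row 5: B(5,1)–R(5,2)≠ R(5,2)–R(5,3)= R(5,3)–R(5,4)=  → 1/3 unlike.
Total adjacent occupied pairs: 61; unlike-type pairs: 18.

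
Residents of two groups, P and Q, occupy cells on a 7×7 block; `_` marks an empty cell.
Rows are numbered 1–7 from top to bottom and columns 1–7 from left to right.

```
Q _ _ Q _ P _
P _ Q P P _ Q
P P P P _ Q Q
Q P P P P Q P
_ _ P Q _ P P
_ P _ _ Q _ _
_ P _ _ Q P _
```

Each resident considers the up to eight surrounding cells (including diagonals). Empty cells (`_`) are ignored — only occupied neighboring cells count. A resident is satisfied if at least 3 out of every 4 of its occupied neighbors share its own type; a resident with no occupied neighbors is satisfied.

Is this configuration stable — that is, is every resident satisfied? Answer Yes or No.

Row 1: (1,1)Q 0/1 unhappy · (1,4)Q 1/3 unhappy · (1,6)P 1/2 unhappy
Row 2: (2,1)P 2/3 unhappy · (2,3)Q 1/5 unhappy · (2,4)P 3/5 unhappy · (2,5)P 3/5 unhappy · (2,7)Q 2/3 unhappy
Row 3: (3,1)P 3/4 ok · (3,2)P 5/7 unhappy · (3,3)P 6/7 ok · (3,4)P 6/7 ok · (3,6)Q 3/6 unhappy · (3,7)Q 3/4 ok
Row 4: (4,1)Q 0/3 unhappy · (4,2)P 5/6 ok · (4,3)P 6/7 ok · (4,4)P 5/6 ok · (4,5)P 3/6 unhappy · (4,6)Q 2/6 unhappy · (4,7)P 2/5 unhappy
Row 5: (5,3)P 4/5 ok · (5,4)Q 1/5 unhappy · (5,6)P 3/5 unhappy · (5,7)P 2/3 unhappy
Row 6: (6,2)P 2/2 ok · (6,5)Q 2/4 unhappy
Row 7: (7,2)P 1/1 ok · (7,5)Q 1/2 unhappy · (7,6)P 0/2 unhappy
For instance (1,1) has only 0/1 same-type neighbors, below 3/4.

No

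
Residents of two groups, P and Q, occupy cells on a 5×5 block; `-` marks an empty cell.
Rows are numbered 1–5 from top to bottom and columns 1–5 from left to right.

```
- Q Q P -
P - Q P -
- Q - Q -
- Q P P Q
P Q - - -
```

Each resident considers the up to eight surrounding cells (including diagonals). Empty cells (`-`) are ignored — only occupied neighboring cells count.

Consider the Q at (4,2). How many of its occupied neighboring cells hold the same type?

Occupied neighbors of (4,2): (3,2)=Q, (4,3)=P, (5,1)=P, (5,2)=Q.
Same type (Q): 2 of 4.

2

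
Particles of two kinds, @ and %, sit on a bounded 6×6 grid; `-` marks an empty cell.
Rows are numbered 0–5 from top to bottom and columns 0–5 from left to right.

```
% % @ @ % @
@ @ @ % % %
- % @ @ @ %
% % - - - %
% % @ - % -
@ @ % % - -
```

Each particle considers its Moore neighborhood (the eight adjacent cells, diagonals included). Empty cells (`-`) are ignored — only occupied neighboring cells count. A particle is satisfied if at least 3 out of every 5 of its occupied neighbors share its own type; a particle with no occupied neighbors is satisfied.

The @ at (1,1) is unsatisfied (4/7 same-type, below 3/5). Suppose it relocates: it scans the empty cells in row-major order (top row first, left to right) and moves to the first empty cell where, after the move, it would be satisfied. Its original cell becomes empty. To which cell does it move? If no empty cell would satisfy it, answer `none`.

(3,3)

Vacating (1,1). Empty cells in order:
  (2,0): 1/4 same-type → still unsatisfied.
  (3,2): 3/6 same-type → still unsatisfied.
  (3,3): 4/5 same-type → satisfied — stop here.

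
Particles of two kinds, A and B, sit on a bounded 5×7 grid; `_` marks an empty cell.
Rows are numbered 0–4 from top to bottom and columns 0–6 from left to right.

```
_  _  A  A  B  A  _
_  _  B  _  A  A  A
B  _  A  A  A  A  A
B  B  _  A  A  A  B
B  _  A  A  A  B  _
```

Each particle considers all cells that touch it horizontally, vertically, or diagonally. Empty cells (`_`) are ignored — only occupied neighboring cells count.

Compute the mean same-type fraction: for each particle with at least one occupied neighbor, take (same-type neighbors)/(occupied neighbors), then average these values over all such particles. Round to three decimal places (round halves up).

Row 0: (0,2)A 1/2 · (0,3)A 2/4 · (0,4)B 0/4 · (0,5)A 3/4
Row 1: (1,2)B 0/4 · (1,4)A 6/7 · (1,5)A 6/7 · (1,6)A 4/4
Row 2: (2,0)B 2/2 · (2,2)A 2/4 · (2,3)A 5/6 · (2,4)A 7/7 · (2,5)A 7/8 · (2,6)A 4/5
Row 3: (3,0)B 3/3 · (3,1)B 3/5 · (3,3)A 7/7 · (3,4)A 7/8 · (3,5)A 5/7 · (3,6)B 1/4
Row 4: (4,0)B 2/2 · (4,2)A 2/3 · (4,3)A 4/4 · (4,4)A 4/5 · (4,5)B 1/4
Sum over 25 particles: 1/2 + 2/4 + 0/4 + 3/4 + 0/4 + 6/7 + 6/7 + 4/4 + 2/2 + 2/4 + 5/6 + 7/7 + 7/8 + 4/5 + 3/3 + 3/5 + 7/7 + 7/8 + 5/7 + 1/4 + 2/2 + 2/3 + 4/4 + 4/5 + 1/4 = 617/35; mean = 617/35 ÷ 25 = 617/875 = 0.705142… → 0.705.

0.705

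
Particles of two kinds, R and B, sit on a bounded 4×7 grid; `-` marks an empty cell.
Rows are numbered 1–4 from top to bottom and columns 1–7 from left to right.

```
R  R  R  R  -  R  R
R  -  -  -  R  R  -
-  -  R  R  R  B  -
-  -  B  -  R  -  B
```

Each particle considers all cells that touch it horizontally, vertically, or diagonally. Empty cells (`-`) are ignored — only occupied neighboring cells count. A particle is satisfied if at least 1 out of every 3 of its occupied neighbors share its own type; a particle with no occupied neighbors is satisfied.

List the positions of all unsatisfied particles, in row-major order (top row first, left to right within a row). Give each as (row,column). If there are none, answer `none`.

(3,6), (4,3)

(1,1)R 2/2 satisfied
(1,2)R 3/3 satisfied
(1,3)R 2/2 satisfied
(1,4)R 2/2 satisfied
(1,6)R 3/3 satisfied
(1,7)R 2/2 satisfied
(2,1)R 2/2 satisfied
(2,5)R 5/6 satisfied
(2,6)R 4/5 satisfied
(3,3)R 1/2 satisfied
(3,4)R 4/5 satisfied
(3,5)R 4/5 satisfied
(3,6)B 1/5 not
(4,3)B 0/2 not
(4,5)R 2/3 satisfied
(4,7)B 1/1 satisfied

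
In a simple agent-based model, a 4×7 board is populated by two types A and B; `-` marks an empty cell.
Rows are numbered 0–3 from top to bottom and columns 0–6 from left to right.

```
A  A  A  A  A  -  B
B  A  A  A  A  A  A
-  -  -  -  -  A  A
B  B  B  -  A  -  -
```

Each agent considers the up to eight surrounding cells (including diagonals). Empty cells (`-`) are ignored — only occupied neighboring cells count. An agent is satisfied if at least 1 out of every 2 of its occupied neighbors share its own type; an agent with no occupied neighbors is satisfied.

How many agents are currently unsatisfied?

Row 0: (0,0)A 2/3 ✓ · (0,1)A 4/5 ✓ · (0,2)A 5/5 ✓ · (0,3)A 5/5 ✓ · (0,4)A 4/4 ✓ · (0,6)B 0/2 ✗
Row 1: (1,0)B 0/3 ✗ · (1,1)A 4/5 ✓ · (1,2)A 5/5 ✓ · (1,3)A 5/5 ✓ · (1,4)A 5/5 ✓ · (1,5)A 5/6 ✓ · (1,6)A 3/4 ✓
Row 2: (2,5)A 5/5 ✓ · (2,6)A 3/3 ✓
Row 3: (3,0)B 1/1 ✓ · (3,1)B 2/2 ✓ · (3,2)B 1/1 ✓ · (3,4)A 1/1 ✓
Unsatisfied: (0,6), (1,0) — 2 in total.

2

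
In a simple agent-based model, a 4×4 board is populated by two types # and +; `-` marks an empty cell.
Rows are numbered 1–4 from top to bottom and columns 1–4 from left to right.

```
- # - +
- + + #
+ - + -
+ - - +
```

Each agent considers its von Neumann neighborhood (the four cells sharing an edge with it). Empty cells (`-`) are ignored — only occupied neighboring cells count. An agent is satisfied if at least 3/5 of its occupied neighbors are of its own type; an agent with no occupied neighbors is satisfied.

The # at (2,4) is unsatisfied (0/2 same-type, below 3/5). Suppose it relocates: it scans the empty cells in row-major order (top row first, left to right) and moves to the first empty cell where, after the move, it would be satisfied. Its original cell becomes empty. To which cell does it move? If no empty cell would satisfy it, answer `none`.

Vacating (2,4). Empty cells in order:
  (1,1): 1/1 same-type → satisfied — stop here.

(1,1)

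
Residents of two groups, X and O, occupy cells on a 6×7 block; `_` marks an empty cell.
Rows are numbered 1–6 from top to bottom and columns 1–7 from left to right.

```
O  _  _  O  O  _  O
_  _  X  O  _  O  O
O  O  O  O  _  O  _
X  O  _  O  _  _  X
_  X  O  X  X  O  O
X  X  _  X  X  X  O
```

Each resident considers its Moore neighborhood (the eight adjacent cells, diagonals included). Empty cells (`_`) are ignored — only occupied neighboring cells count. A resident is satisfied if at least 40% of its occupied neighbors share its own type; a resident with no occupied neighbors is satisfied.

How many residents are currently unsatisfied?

5

Row 1: (1,1)O 0/0 satisfied · (1,4)O 2/3 satisfied · (1,5)O 3/3 satisfied · (1,7)O 2/2 satisfied
Row 2: (2,3)X 0/5 not · (2,4)O 4/5 satisfied · (2,6)O 4/4 satisfied · (2,7)O 3/3 satisfied
Row 3: (3,1)O 2/3 satisfied · (3,2)O 3/5 satisfied · (3,3)O 5/6 satisfied · (3,4)O 3/4 satisfied · (3,6)O 2/3 satisfied
Row 4: (4,1)X 1/4 not · (4,2)O 4/6 satisfied · (4,4)O 3/5 satisfied · (4,7)X 0/3 not
Row 5: (5,2)X 3/5 satisfied · (5,3)O 2/6 not · (5,4)X 3/5 satisfied · (5,5)X 4/6 satisfied · (5,6)O 2/6 not · (5,7)O 2/4 satisfied
Row 6: (6,1)X 2/2 satisfied · (6,2)X 2/3 satisfied · (6,4)X 3/4 satisfied · (6,5)X 4/5 satisfied · (6,6)X 2/5 satisfied · (6,7)O 2/3 satisfied
Unsatisfied: (2,3), (4,1), (4,7), (5,3), (5,6) — 5 in total.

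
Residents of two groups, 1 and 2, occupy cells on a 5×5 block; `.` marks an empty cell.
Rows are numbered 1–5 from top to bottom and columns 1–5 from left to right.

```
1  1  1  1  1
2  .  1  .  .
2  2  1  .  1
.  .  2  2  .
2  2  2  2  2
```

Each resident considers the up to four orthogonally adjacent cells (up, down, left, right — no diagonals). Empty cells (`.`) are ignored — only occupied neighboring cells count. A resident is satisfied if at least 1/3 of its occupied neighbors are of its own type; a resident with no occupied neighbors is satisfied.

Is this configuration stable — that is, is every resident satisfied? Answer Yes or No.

Row 1: (1,1)1 1/2 ✓ · (1,2)1 2/2 ✓ · (1,3)1 3/3 ✓ · (1,4)1 2/2 ✓ · (1,5)1 1/1 ✓
Row 2: (2,1)2 1/2 ✓ · (2,3)1 2/2 ✓
Row 3: (3,1)2 2/2 ✓ · (3,2)2 1/2 ✓ · (3,3)1 1/3 ✓ · (3,5)1 0/0 ✓
Row 4: (4,3)2 2/3 ✓ · (4,4)2 2/2 ✓
Row 5: (5,1)2 1/1 ✓ · (5,2)2 2/2 ✓ · (5,3)2 3/3 ✓ · (5,4)2 3/3 ✓ · (5,5)2 1/1 ✓
All meet the threshold, so the configuration is stable.

Yes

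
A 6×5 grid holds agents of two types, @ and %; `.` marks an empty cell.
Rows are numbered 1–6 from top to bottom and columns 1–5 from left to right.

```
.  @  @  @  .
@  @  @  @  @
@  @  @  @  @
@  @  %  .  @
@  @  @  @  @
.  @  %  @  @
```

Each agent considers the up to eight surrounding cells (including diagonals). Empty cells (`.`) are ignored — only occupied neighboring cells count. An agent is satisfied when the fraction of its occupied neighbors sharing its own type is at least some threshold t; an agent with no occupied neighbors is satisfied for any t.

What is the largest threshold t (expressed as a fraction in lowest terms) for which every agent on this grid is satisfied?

0/1

(1,2)@ 4/4
(1,3)@ 5/5
(1,4)@ 4/4
(2,1)@ 4/4
(2,2)@ 7/7
(2,3)@ 8/8
(2,4)@ 7/7
(2,5)@ 4/4
(3,1)@ 5/5
(3,2)@ 7/8
(3,3)@ 6/7
(3,4)@ 6/7
(3,5)@ 4/4
(4,1)@ 5/5
(4,2)@ 7/8
(4,3)% 0/7
(4,5)@ 4/4
(5,1)@ 4/4
(5,2)@ 5/7
(5,3)@ 5/7
(5,4)@ 5/7
(5,5)@ 4/4
(6,2)@ 3/4
(6,3)% 0/5
(6,4)@ 4/5
(6,5)@ 3/3
The smallest same-type fraction is 0/7 at (4,3), which reduces to 0/1. Any threshold above that leaves this agent unsatisfied.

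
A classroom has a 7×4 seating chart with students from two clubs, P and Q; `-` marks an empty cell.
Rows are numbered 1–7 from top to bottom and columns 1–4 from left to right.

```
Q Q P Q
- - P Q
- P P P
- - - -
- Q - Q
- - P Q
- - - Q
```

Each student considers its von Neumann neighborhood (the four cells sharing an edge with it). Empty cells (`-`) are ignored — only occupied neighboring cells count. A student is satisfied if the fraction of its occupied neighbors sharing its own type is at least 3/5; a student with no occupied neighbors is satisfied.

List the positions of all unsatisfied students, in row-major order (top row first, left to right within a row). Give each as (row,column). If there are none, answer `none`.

Row 1: (1,1)Q 1/1 ✓ · (1,2)Q 1/2 ✗ · (1,3)P 1/3 ✗ · (1,4)Q 1/2 ✗
Row 2: (2,3)P 2/3 ✓ · (2,4)Q 1/3 ✗
Row 3: (3,2)P 1/1 ✓ · (3,3)P 3/3 ✓ · (3,4)P 1/2 ✗
Row 5: (5,2)Q 0/0 ✓ · (5,4)Q 1/1 ✓
Row 6: (6,3)P 0/1 ✗ · (6,4)Q 2/3 ✓
Row 7: (7,4)Q 1/1 ✓

(1,2), (1,3), (1,4), (2,4), (3,4), (6,3)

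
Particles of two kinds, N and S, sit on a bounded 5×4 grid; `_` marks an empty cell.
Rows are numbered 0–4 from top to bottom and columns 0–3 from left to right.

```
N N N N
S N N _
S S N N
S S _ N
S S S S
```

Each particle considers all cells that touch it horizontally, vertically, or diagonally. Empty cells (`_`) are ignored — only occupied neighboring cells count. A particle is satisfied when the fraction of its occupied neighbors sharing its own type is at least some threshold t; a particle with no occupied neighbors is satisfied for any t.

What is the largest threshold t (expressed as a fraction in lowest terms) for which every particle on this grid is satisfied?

2/5

(0,0)N 2/3
(0,1)N 4/5
(0,2)N 4/4
(0,3)N 2/2
(1,0)S 2/5
(1,1)N 5/8
(1,2)N 6/7
(2,0)S 4/5
(2,1)S 4/7
(2,2)N 4/6
(2,3)N 3/3
(3,0)S 5/5
(3,1)S 6/7
(3,3)N 2/4
(4,0)S 3/3
(4,1)S 4/4
(4,2)S 3/4
(4,3)S 1/2
The smallest same-type fraction is 2/5 at (1,0), which reduces to 2/5. Any threshold above that leaves this particle unsatisfied.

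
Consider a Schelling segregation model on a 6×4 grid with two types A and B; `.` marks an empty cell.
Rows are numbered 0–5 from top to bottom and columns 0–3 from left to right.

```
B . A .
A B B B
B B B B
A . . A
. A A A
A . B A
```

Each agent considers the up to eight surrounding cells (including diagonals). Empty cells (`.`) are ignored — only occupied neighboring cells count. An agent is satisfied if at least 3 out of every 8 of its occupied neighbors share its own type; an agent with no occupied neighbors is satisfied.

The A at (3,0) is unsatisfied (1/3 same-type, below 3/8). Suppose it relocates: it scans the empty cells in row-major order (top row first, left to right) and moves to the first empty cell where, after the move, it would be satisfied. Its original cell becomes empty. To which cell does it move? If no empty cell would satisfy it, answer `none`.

Vacating (3,0). Empty cells in order:
  (0,1): 2/5 same-type → satisfied — stop here.

(0,1)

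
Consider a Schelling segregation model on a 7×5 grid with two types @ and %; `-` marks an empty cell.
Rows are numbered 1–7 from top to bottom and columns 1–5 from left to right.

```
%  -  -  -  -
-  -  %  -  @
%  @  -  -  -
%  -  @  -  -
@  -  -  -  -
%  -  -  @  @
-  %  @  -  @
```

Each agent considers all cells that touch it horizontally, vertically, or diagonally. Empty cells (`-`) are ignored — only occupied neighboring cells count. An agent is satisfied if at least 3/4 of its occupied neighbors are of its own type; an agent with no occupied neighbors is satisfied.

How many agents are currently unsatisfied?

8

(1,1)% 0/0 satisfied
(2,3)% 0/1 not
(2,5)@ 0/0 satisfied
(3,1)% 1/2 not
(3,2)@ 1/4 not
(4,1)% 1/3 not
(4,3)@ 1/1 satisfied
(5,1)@ 0/2 not
(6,1)% 1/2 not
(6,4)@ 3/3 satisfied
(6,5)@ 2/2 satisfied
(7,2)% 1/2 not
(7,3)@ 1/2 not
(7,5)@ 2/2 satisfied
Unsatisfied: (2,3), (3,1), (3,2), (4,1), (5,1), (6,1), (7,2), (7,3) — 8 in total.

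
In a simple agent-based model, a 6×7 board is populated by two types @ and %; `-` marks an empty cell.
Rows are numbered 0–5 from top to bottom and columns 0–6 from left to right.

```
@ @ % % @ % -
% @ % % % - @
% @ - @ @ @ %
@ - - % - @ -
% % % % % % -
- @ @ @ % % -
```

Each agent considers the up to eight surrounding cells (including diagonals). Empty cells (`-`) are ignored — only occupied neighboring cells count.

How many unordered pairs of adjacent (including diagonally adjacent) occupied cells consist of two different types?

Scan each occupied cell's neighbors to the right and below (and the two forward diagonals) so each pair is counted once.
Row 0: @(0,0)–@(0,1)= @(0,0)–%(1,0)≠ @(0,0)–@(1,1)= @(0,1)–%(0,2)≠ @(0,1)–@(1,1)= @(0,1)–%(1,2)≠ @(0,1)–%(1,0)≠ %(0,2)–%(0,3)= %(0,2)–%(1,2)= %(0,2)–%(1,3)= %(0,2)–@(1,1)≠ %(0,3)–@(0,4)≠ %(0,3)–%(1,3)= %(0,3)–%(1,4)= %(0,3)–%(1,2)= @(0,4)–%(0,5)≠ @(0,4)–%(1,4)≠ @(0,4)–%(1,3)≠ %(0,5)–@(1,6)≠ %(0,5)–%(1,4)=  → 10/20 unlike.
Row 1: %(1,0)–@(1,1)≠ %(1,0)–%(2,0)= %(1,0)–@(2,1)≠ @(1,1)–%(1,2)≠ @(1,1)–@(2,1)= @(1,1)–%(2,0)≠ %(1,2)–%(1,3)= %(1,2)–@(2,3)≠ %(1,2)–@(2,1)≠ %(1,3)–%(1,4)= %(1,3)–@(2,3)≠ %(1,3)–@(2,4)≠ %(1,4)–@(2,4)≠ %(1,4)–@(2,5)≠ %(1,4)–@(2,3)≠ @(1,6)–%(2,6)≠ @(1,6)–@(2,5)=  → 12/17 unlike.
Row 2: %(2,0)–@(2,1)≠ %(2,0)–@(3,0)≠ @(2,1)–@(3,0)= @(2,3)–@(2,4)= @(2,3)–%(3,3)≠ @(2,4)–@(2,5)= @(2,4)–@(3,5)= @(2,4)–%(3,3)≠ @(2,5)–%(2,6)≠ @(2,5)–@(3,5)= %(2,6)–@(3,5)≠  → 6/11 unlike.
Row 3: @(3,0)–%(4,0)≠ @(3,0)–%(4,1)≠ %(3,3)–%(4,3)= %(3,3)–%(4,4)= %(3,3)–%(4,2)= @(3,5)–%(4,5)≠ @(3,5)–%(4,4)≠  → 4/7 unlike.
Row 4: %(4,0)–%(4,1)= %(4,0)–@(5,1)≠ %(4,1)–%(4,2)= %(4,1)–@(5,1)≠ %(4,1)–@(5,2)≠ %(4,2)–%(4,3)= %(4,2)–@(5,2)≠ %(4,2)–@(5,3)≠ %(4,2)–@(5,1)≠ %(4,3)–%(4,4)= %(4,3)–@(5,3)≠ %(4,3)–%(5,4)= %(4,3)–@(5,2)≠ %(4,4)–%(4,5)= %(4,4)–%(5,4)= %(4,4)–%(5,5)= %(4,4)–@(5,3)≠ %(4,5)–%(5,5)= %(4,5)–%(5,4)=  → 9/19 unlike.
Row 5: @(5,1)–@(5,2)= @(5,2)–@(5,3)= @(5,3)–%(5,4)≠ %(5,4)–%(5,5)=  → 1/4 unlike.
Total adjacent occupied pairs: 78; unlike-type pairs: 42.

42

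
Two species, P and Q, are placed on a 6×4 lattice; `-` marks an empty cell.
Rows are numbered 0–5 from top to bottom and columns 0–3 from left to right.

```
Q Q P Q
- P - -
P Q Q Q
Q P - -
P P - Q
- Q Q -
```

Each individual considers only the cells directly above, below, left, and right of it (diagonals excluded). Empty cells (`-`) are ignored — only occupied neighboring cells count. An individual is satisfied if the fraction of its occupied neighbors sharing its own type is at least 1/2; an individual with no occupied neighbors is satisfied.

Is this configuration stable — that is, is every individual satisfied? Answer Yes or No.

(0,0)Q 1/1 ok
(0,1)Q 1/3 unhappy
(0,2)P 0/2 unhappy
(0,3)Q 0/1 unhappy
(1,1)P 0/2 unhappy
(2,0)P 0/2 unhappy
(2,1)Q 1/4 unhappy
(2,2)Q 2/2 ok
(2,3)Q 1/1 ok
(3,0)Q 0/3 unhappy
(3,1)P 1/3 unhappy
(4,0)P 1/2 ok
(4,1)P 2/3 ok
(4,3)Q 0/0 ok
(5,1)Q 1/2 ok
(5,2)Q 1/1 ok
For instance (0,1) has only 1/3 same-type neighbors, below 1/2.

No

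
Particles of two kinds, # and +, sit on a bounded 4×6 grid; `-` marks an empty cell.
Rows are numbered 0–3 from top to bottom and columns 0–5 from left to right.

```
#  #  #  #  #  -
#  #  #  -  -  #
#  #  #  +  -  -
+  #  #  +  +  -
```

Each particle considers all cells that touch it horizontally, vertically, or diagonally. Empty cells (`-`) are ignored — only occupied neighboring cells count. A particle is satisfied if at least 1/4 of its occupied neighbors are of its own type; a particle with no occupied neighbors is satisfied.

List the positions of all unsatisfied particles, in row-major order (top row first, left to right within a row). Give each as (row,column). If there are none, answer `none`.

(3,0)

Row 0: (0,0)# 3/3 satisfied · (0,1)# 5/5 satisfied · (0,2)# 4/4 satisfied · (0,3)# 3/3 satisfied · (0,4)# 2/2 satisfied
Row 1: (1,0)# 5/5 satisfied · (1,1)# 8/8 satisfied · (1,2)# 6/7 satisfied · (1,5)# 1/1 satisfied
Row 2: (2,0)# 4/5 satisfied · (2,1)# 7/8 satisfied · (2,2)# 5/7 satisfied · (2,3)+ 2/5 satisfied
Row 3: (3,0)+ 0/3 not · (3,1)# 4/5 satisfied · (3,2)# 3/5 satisfied · (3,3)+ 2/4 satisfied · (3,4)+ 2/2 satisfied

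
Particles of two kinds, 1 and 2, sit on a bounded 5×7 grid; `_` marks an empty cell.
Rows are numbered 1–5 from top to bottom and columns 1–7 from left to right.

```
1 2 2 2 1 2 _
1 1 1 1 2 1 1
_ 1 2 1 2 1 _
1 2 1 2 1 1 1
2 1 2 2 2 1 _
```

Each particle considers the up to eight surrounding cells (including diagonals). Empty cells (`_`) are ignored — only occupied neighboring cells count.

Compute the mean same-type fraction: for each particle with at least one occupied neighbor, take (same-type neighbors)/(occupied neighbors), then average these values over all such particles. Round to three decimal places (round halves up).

(1,1)1 2/3
(1,2)2 1/5
(1,3)2 2/5
(1,4)2 2/5
(1,5)1 2/5
(1,6)2 1/4
(2,1)1 3/4
(2,2)1 4/7
(2,3)1 4/8
(2,4)1 3/8
(2,5)2 3/8
(2,6)1 3/6
(2,7)1 2/3
(3,2)1 5/7
(3,3)2 2/8
(3,4)1 4/8
(3,5)2 2/8
(3,6)1 5/7
(4,1)1 2/4
(4,2)2 3/7
(4,3)1 3/8
(4,4)2 5/8
(4,5)1 4/8
(4,6)1 4/6
(4,7)1 3/3
(5,1)2 1/3
(5,2)1 2/5
(5,3)2 3/5
(5,4)2 3/5
(5,5)2 2/5
(5,6)1 3/4
Sum over 31 particles: 2/3 + 1/5 + 2/5 + 2/5 + 2/5 + 1/4 + 3/4 + 4/7 + 4/8 + 3/8 + 3/8 + 3/6 + 2/3 + 5/7 + 2/8 + 4/8 + 2/8 + 5/7 + 2/4 + 3/7 + 3/8 + 5/8 + 4/8 + 4/6 + 3/3 + 1/3 + 2/5 + 3/5 + 3/5 + 2/5 + 3/4 = 3289/210; mean = 3289/210 ÷ 31 = 3289/6510 = 0.505222… → 0.505.

0.505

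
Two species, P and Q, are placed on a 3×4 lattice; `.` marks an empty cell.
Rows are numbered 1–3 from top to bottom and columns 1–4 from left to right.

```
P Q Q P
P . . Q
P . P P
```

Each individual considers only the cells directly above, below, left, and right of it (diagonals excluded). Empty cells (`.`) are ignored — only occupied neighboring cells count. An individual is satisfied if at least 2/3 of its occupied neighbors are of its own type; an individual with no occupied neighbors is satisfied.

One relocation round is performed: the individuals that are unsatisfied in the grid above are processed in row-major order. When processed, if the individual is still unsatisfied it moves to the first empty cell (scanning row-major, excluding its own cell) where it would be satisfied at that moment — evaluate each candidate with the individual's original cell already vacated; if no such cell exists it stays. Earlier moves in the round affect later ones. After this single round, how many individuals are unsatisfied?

Initially unsatisfied (in order): (1,1), (1,2), (1,3), (1,4), (2,4), (3,4).
  (1,1) → (3,2).
  (1,2): now satisfied by earlier moves; stays.
  (1,3): no empty cell satisfies it; stays.
  (1,4) → (2,2).
  (2,4) → (1,4).
  (3,4): now satisfied by earlier moves; stays.
Resulting grid:
. Q Q Q
P P . .
P P P P
Unsatisfied now: (1,2).

1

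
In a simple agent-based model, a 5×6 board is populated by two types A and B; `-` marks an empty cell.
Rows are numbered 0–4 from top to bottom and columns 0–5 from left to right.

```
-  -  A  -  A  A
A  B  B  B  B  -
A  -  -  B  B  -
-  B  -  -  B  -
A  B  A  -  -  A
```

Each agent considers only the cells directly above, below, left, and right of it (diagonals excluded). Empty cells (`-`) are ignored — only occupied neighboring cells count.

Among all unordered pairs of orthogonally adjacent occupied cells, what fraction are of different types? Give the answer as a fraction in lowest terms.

Scan each occupied cell's neighbors to the right and below so each pair is counted once.
From row 0: 2 unlike of 3 pairs (running 2/3).
From row 1: 1 unlike of 7 pairs (running 3/10).
From row 2: 0 unlike of 2 pairs (running 3/12).
From row 3: 0 unlike of 1 pairs (running 3/13).
From row 4: 2 unlike of 2 pairs (running 5/15).
Total adjacent occupied pairs: 15; unlike-type pairs: 5.
5/15 reduces to 1/3.

1/3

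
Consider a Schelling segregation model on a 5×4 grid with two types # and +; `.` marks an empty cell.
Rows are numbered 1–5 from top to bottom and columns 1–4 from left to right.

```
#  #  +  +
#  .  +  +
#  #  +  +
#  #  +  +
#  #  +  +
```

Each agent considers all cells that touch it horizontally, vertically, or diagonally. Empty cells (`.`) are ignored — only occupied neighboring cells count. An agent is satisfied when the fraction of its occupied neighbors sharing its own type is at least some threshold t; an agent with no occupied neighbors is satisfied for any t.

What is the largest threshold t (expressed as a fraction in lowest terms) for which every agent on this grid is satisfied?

1/2

Row 1: (1,1)# 2/2 · (1,2)# 2/4 · (1,3)+ 3/4 · (1,4)+ 3/3
Row 2: (2,1)# 4/4 · (2,3)+ 5/7 · (2,4)+ 5/5
Row 3: (3,1)# 4/4 · (3,2)# 4/7 · (3,3)+ 5/7 · (3,4)+ 5/5
Row 4: (4,1)# 5/5 · (4,2)# 5/8 · (4,3)+ 5/8 · (4,4)+ 5/5
Row 5: (5,1)# 3/3 · (5,2)# 3/5 · (5,3)+ 3/5 · (5,4)+ 3/3
The smallest same-type fraction is 2/4 at (1,2), which reduces to 1/2. Any threshold above that leaves this agent unsatisfied.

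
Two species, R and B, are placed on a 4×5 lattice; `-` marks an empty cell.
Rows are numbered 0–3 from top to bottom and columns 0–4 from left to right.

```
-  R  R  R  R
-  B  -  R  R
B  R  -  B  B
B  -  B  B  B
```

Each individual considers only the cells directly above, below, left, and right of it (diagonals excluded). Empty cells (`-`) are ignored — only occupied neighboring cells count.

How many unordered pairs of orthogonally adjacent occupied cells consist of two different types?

Scan each occupied cell's neighbors to the right and below so each pair is counted once.
From row 0: 1 unlike of 6 pairs (running 1/6).
From row 1: 3 unlike of 4 pairs (running 4/10).
From row 2: 1 unlike of 5 pairs (running 5/15).
From row 3: 0 unlike of 2 pairs (running 5/17).
Total adjacent occupied pairs: 17; unlike-type pairs: 5.

5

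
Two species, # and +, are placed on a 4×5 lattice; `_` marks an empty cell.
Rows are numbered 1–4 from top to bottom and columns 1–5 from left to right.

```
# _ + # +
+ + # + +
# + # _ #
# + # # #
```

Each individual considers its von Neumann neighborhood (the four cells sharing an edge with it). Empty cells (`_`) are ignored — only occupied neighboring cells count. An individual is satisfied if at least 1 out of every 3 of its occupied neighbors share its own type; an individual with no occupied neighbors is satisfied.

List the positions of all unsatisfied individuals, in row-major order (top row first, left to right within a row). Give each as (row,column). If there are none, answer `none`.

(1,1)# 0/1 ✗
(1,3)+ 0/2 ✗
(1,4)# 0/3 ✗
(1,5)+ 1/2 ✓
(2,1)+ 1/3 ✓
(2,2)+ 2/3 ✓
(2,3)# 1/4 ✗
(2,4)+ 1/3 ✓
(2,5)+ 2/3 ✓
(3,1)# 1/3 ✓
(3,2)+ 2/4 ✓
(3,3)# 2/3 ✓
(3,5)# 1/2 ✓
(4,1)# 1/2 ✓
(4,2)+ 1/3 ✓
(4,3)# 2/3 ✓
(4,4)# 2/2 ✓
(4,5)# 2/2 ✓

(1,1), (1,3), (1,4), (2,3)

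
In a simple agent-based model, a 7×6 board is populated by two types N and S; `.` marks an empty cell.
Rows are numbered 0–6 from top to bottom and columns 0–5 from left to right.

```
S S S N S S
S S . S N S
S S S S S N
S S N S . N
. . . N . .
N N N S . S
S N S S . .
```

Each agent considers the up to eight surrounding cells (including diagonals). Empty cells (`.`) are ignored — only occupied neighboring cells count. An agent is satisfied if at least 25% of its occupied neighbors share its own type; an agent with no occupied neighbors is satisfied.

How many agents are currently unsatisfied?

Row 0: (0,0)S 3/3 ok · (0,1)S 4/4 ok · (0,2)S 3/4 ok · (0,3)N 1/4 ok · (0,4)S 3/5 ok · (0,5)S 2/3 ok
Row 1: (1,0)S 5/5 ok · (1,1)S 7/7 ok · (1,3)S 5/7 ok · (1,4)N 2/8 ok · (1,5)S 3/5 ok
Row 2: (2,0)S 5/5 ok · (2,1)S 6/7 ok · (2,2)S 6/7 ok · (2,3)S 4/6 ok · (2,4)S 4/7 ok · (2,5)N 2/4 ok
Row 3: (3,0)S 3/3 ok · (3,1)S 4/5 ok · (3,2)N 1/6 unhappy · (3,3)S 3/5 ok · (3,5)N 1/2 ok
Row 4: (4,3)N 2/4 ok
Row 5: (5,0)N 2/3 ok · (5,1)N 3/5 ok · (5,2)N 3/6 ok · (5,3)S 2/4 ok · (5,5)S 0/0 ok
Row 6: (6,0)S 0/3 unhappy · (6,1)N 3/5 ok · (6,2)S 2/5 ok · (6,3)S 2/3 ok
Unsatisfied: (3,2), (6,0) — 2 in total.

2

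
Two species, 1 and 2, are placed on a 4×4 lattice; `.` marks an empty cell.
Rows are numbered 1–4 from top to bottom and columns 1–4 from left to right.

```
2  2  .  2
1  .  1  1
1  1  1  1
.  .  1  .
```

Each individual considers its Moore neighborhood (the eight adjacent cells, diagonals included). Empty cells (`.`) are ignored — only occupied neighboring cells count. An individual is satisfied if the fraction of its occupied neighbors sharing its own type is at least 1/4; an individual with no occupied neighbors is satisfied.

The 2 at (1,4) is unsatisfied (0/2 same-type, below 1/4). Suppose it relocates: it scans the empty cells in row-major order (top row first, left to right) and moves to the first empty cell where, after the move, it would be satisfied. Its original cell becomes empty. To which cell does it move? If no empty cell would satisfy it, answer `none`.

Vacating (1,4). Empty cells in order:
  (1,3): 1/3 same-type → satisfied — stop here.

(1,3)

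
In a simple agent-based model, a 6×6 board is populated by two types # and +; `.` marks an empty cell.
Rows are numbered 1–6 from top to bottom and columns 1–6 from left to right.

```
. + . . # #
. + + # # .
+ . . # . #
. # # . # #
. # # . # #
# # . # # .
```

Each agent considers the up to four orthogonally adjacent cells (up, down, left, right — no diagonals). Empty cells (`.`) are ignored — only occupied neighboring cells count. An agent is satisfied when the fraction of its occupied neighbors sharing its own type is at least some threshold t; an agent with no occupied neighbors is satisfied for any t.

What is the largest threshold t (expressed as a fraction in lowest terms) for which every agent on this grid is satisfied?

1/2

Row 1: (1,2)+ 1/1 · (1,5)# 2/2 · (1,6)# 1/1
Row 2: (2,2)+ 2/2 · (2,3)+ 1/2 · (2,4)# 2/3 · (2,5)# 2/2
Row 3: (3,1)+ — no occupied neighbors · (3,4)# 1/1 · (3,6)# 1/1
Row 4: (4,2)# 2/2 · (4,3)# 2/2 · (4,5)# 2/2 · (4,6)# 3/3
Row 5: (5,2)# 3/3 · (5,3)# 2/2 · (5,5)# 3/3 · (5,6)# 2/2
Row 6: (6,1)# 1/1 · (6,2)# 2/2 · (6,4)# 1/1 · (6,5)# 2/2
The smallest same-type fraction is 1/2 at (2,3), which reduces to 1/2. Any threshold above that leaves this agent unsatisfied.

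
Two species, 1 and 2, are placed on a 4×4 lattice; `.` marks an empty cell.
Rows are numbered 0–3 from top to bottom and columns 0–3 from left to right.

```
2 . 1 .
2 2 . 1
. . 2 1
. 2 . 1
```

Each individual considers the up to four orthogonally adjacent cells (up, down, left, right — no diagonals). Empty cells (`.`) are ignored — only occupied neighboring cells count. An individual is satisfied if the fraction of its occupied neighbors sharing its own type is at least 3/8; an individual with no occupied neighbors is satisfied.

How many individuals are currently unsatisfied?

(0,0)2 1/1 ✓
(0,2)1 0/0 ✓
(1,0)2 2/2 ✓
(1,1)2 1/1 ✓
(1,3)1 1/1 ✓
(2,2)2 0/1 ✗
(2,3)1 2/3 ✓
(3,1)2 0/0 ✓
(3,3)1 1/1 ✓
Unsatisfied: (2,2) — 1 in total.

1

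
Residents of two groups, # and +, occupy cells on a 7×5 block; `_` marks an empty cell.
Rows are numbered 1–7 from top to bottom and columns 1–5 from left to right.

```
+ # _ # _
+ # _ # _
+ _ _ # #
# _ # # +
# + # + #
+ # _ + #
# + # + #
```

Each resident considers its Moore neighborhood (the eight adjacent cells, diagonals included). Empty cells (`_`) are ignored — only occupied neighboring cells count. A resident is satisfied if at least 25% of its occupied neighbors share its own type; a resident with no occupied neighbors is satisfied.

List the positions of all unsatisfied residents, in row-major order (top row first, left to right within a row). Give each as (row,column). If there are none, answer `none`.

(1,1)+ 1/3 ✓
(1,2)# 1/3 ✓
(1,4)# 1/1 ✓
(2,1)+ 2/4 ✓
(2,2)# 1/4 ✓
(2,4)# 3/3 ✓
(3,1)+ 1/3 ✓
(3,4)# 4/5 ✓
(3,5)# 3/4 ✓
(4,1)# 1/3 ✓
(4,3)# 3/5 ✓
(4,4)# 5/7 ✓
(4,5)+ 1/5 ✗
(5,1)# 2/4 ✓
(5,2)+ 1/6 ✗
(5,3)# 3/6 ✓
(5,4)+ 2/7 ✓
(5,5)# 2/5 ✓
(6,1)+ 2/5 ✓
(6,2)# 4/7 ✓
(6,4)+ 2/7 ✓
(6,5)# 2/5 ✓
(7,1)# 1/3 ✓
(7,2)+ 1/4 ✓
(7,3)# 1/4 ✓
(7,4)+ 1/4 ✓
(7,5)# 1/3 ✓

(4,5), (5,2)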